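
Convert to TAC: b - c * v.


Break into single-operator statements:
t1 = c * v
t2 = b - t1


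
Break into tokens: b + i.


Scan left to right, longest-match per lexeme
Tokens: ID(b), OP(+), ID(i)


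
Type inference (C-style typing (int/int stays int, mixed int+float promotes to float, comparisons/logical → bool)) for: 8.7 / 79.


Operand types: float / int
Rule: mixed int/float promotes to float; int/int stays int
Result type: float


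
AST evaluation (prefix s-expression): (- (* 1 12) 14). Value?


Evaluate inner: (* 1 12) = 12
Evaluate root: (- 12 14) = -2
Result: -2


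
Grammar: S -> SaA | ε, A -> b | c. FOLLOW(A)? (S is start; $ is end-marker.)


$ ∈ FOLLOW(S). For each A -> αBβ: add FIRST(β)\{ε} to FOLLOW(B); if β nullable, add FOLLOW(A).
FOLLOW(A) = {$, a}


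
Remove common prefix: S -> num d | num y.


Common prefix: 'num'
Factored: S -> num S', S' -> d | y


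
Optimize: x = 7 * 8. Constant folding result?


7 * 8 = 56 at compile time
Optimized: x = 56


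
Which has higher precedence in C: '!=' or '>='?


'>=' is relational (level 7); '!=' is equality (level 6)
Higher level binds tighter
'>=' has higher precedence than '!='


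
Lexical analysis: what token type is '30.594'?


Pattern: digits with a decimal point
Type: FLOAT_LITERAL


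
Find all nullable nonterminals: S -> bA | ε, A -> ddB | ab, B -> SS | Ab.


A nonterminal is nullable iff some alternative derives ε (directly, or every symbol in it is nullable)
Nullable: {B, S}


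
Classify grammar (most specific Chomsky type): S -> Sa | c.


Left-linear: every RHS is a terminal or one nonterminal followed by a terminal
Classification: Type 3 (Regular)


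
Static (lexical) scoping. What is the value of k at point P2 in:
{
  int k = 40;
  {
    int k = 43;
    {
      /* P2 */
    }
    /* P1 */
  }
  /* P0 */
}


P2's block does not declare k; resolves to the enclosing declaration at depth 1
k = 43


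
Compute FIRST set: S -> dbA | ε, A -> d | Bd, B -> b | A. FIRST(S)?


Per alternative of S: FIRST(dbA) = {d}; FIRST(ε) = {ε}
FIRST(S) = {d, ε}


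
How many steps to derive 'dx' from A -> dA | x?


Derivation: A => dA => dx
Steps: 2


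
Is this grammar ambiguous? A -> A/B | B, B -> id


precedence layered via separate nonterminal B: deterministic
Unambiguous


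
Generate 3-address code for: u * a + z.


Break into single-operator statements:
t1 = u * a
t2 = t1 + z


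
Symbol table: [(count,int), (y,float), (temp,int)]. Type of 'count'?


Lookup 'count' → type int


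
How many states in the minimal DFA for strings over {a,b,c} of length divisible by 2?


Track length mod 2: states 0..1, accept at 0
Minimal DFA: 2 states


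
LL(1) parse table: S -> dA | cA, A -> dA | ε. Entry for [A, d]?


For [A, d]: 'd' ∈ FIRST(dA)
Entry: A -> dA


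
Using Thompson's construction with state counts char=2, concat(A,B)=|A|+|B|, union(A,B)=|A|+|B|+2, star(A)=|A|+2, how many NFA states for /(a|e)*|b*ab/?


Syntax tree has 5 char leaf(s), 2 union(s), 2 star(s)
chars contribute 5×2 = 10; each union adds +2; each star adds +2
Total: 10 + 4 + 4 = 18 states


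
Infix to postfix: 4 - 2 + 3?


Left to right (same or higher precedence on left)
Postfix: 4 2 - 3 +


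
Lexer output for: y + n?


Scan left to right, longest-match per lexeme
Tokens: ID(y), OP(+), ID(n)


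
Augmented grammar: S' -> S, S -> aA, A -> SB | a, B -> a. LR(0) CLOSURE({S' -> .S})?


Start: S' -> .S
For each item with dot before a nonterminal B, add B -> .γ for every B-production
Closure: [S' -> .S, S -> .aA]


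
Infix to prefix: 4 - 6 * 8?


'*' binds tighter: tree is (- 4 (* 6 8))
Prefix: - 4 * 6 8


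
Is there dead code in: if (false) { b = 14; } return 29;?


condition is constant false, so the whole block is unreachable
Dead: 'if (false) { b = 14; }'


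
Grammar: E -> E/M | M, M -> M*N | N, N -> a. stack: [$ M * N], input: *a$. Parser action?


handle 'M*N' on top
Action: reduce (M -> M*N)


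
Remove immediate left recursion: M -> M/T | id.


Left-recursive alternatives: M/T; non-recursive: id
Introduce M': M -> idM', M' -> /TM' | ε


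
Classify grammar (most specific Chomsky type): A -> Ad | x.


Left-linear: every RHS is a terminal or one nonterminal followed by a terminal
Classification: Type 3 (Regular)


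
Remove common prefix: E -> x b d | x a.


Common prefix: 'x'
Factored: E -> x E', E' -> b d | a


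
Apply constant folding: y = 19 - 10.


19 - 10 = 9 at compile time
Optimized: y = 9


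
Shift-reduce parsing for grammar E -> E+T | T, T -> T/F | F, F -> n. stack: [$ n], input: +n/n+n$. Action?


'n' on top is the handle for F -> n
Action: reduce (F -> n)


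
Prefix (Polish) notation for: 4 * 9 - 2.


left-to-right (same/higher precedence on left): tree is (- (* 4 9) 2)
Prefix: - * 4 9 2


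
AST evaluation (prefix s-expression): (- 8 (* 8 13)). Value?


Evaluate inner: (* 8 13) = 104
Evaluate root: (- 8 104) = -96
Result: -96


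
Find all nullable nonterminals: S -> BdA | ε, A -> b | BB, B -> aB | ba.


A nonterminal is nullable iff some alternative derives ε (directly, or every symbol in it is nullable)
Nullable: {S}


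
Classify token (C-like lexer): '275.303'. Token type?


Pattern: digits with a decimal point
Type: FLOAT_LITERAL


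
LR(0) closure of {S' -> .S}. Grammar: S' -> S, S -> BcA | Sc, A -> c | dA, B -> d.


Start: S' -> .S
For each item with dot before a nonterminal B, add B -> .γ for every B-production
Closure: [S' -> .S, S -> .BcA, S -> .Sc, B -> .d]


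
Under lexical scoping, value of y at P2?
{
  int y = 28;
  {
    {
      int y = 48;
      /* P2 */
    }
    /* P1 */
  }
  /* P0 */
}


y declared in the same block as P2
y = 48


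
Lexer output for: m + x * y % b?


Scan left to right, longest-match per lexeme
Tokens: ID(m), OP(+), ID(x), OP(*), ID(y), OP(%), ID(b)


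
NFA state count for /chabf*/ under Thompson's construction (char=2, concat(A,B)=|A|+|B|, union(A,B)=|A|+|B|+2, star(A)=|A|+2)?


Syntax tree has 5 char leaf(s), 0 union(s), 1 star(s)
chars contribute 5×2 = 10; each union adds +2; each star adds +2
Total: 10 + 0 + 2 = 12 states


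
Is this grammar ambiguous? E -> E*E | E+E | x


'x*x+x' has two parse trees (no precedence encoded between * and +)
Ambiguous


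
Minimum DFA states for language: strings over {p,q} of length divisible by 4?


Track length mod 4: states 0..3, accept at 0
Minimal DFA: 4 states


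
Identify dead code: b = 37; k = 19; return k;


b is assigned but never read
Dead: 'b = 37'


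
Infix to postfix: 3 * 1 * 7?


Left to right (same or higher precedence on left)
Postfix: 3 1 * 7 *


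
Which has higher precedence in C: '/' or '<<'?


'/' is multiplicative (level 10); '<<' is shift (level 8)
Higher level binds tighter
'/' has higher precedence than '<<'


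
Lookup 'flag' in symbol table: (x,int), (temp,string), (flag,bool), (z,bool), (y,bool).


Lookup 'flag' → type bool


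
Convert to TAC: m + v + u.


Break into single-operator statements:
t1 = m + v
t2 = t1 + u


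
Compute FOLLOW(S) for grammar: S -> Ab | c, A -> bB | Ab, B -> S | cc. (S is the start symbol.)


$ ∈ FOLLOW(S). For each A -> αBβ: add FIRST(β)\{ε} to FOLLOW(B); if β nullable, add FOLLOW(A).
FOLLOW(S) = {$, b}


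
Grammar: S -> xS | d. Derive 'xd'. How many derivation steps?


Derivation: S => xS => xd
Steps: 2


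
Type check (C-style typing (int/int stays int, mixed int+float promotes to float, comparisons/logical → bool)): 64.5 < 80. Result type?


Operand types: float < int
Rule: comparison yields bool
Result type: bool


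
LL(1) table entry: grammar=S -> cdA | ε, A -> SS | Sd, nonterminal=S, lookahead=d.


For [S, d]: ε is nullable and 'd' ∈ FOLLOW(S)
Entry: S -> ε


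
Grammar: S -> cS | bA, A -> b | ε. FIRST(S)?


Per alternative of S: FIRST(cS) = {c}; FIRST(bA) = {b}
FIRST(S) = {b, c}


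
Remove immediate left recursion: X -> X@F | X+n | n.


Left-recursive alternatives: X@F, X+n; non-recursive: n
Introduce X': X -> nX', X' -> @FX' | +nX' | ε


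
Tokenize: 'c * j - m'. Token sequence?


Scan left to right, longest-match per lexeme
Tokens: ID(c), OP(*), ID(j), OP(-), ID(m)


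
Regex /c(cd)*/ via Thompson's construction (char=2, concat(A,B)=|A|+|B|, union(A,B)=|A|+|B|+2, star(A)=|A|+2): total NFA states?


Syntax tree has 3 char leaf(s), 0 union(s), 1 star(s)
chars contribute 3×2 = 6; each union adds +2; each star adds +2
Total: 6 + 0 + 2 = 8 states


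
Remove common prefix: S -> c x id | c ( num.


Common prefix: 'c'
Factored: S -> c S', S' -> x id | ( num


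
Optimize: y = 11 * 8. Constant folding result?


11 * 8 = 88 at compile time
Optimized: y = 88


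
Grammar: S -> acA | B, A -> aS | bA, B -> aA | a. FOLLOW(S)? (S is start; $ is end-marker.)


$ ∈ FOLLOW(S). For each A -> αBβ: add FIRST(β)\{ε} to FOLLOW(B); if β nullable, add FOLLOW(A).
FOLLOW(S) = {$}


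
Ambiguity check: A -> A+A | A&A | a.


'a+a&a' has two parse trees (no precedence encoded between + and &)
Ambiguous


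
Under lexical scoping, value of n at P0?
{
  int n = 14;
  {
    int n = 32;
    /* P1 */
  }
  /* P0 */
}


n declared in the same block as P0
n = 14


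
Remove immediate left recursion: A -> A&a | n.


Left-recursive alternatives: A&a; non-recursive: n
Introduce A': A -> nA', A' -> &aA' | ε


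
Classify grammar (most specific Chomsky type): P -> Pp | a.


Left-linear: every RHS is a terminal or one nonterminal followed by a terminal
Classification: Type 3 (Regular)


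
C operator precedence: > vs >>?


'>>' is shift (level 8); '>' is relational (level 7)
Higher level binds tighter
'>>' has higher precedence than '>'


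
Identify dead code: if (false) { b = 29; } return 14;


condition is constant false, so the whole block is unreachable
Dead: 'if (false) { b = 29; }'


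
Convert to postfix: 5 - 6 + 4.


Left to right (same or higher precedence on left)
Postfix: 5 6 - 4 +


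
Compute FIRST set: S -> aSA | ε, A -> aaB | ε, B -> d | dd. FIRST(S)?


Per alternative of S: FIRST(aSA) = {a}; FIRST(ε) = {ε}
FIRST(S) = {a, ε}


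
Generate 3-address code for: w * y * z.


Break into single-operator statements:
t1 = w * y
t2 = t1 * z


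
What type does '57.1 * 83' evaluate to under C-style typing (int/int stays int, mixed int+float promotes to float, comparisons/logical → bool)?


Operand types: float * int
Rule: mixed int/float promotes to float; int/int stays int
Result type: float


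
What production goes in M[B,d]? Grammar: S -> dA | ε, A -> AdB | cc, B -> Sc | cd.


For [B, d]: 'd' ∈ FIRST(Sc)
Entry: B -> Sc


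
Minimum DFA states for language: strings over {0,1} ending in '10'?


Track the longest suffix of input matching a prefix of '10': 3 classes (prefixes of length 0..2)
Minimal DFA: 3 states


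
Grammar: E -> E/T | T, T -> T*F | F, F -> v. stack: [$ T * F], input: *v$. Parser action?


handle 'T*F' on top
Action: reduce (T -> T*F)


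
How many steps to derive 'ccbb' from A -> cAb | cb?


Derivation: A => cAb => ccbb
Steps: 2


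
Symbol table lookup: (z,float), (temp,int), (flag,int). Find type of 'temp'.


Lookup 'temp' → type int


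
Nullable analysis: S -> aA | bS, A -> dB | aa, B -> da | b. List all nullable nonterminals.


A nonterminal is nullable iff some alternative derives ε (directly, or every symbol in it is nullable)
Nullable: {}


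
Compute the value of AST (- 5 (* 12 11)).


Evaluate inner: (* 12 11) = 132
Evaluate root: (- 5 132) = -127
Result: -127


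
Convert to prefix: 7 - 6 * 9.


'*' binds tighter: tree is (- 7 (* 6 9))
Prefix: - 7 * 6 9


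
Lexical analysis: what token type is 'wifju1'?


Pattern: letter/underscore followed by alphanumerics, not a keyword
Type: IDENTIFIER


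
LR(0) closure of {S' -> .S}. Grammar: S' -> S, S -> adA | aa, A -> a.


Start: S' -> .S
For each item with dot before a nonterminal B, add B -> .γ for every B-production
Closure: [S' -> .S, S -> .adA, S -> .aa]


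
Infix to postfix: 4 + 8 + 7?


Left to right (same or higher precedence on left)
Postfix: 4 8 + 7 +


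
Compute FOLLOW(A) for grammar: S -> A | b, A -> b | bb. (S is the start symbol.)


$ ∈ FOLLOW(S). For each A -> αBβ: add FIRST(β)\{ε} to FOLLOW(B); if β nullable, add FOLLOW(A).
FOLLOW(A) = {$}


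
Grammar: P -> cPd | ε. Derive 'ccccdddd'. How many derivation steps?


Derivation: P => cPd => ccPdd => cccPddd => ccccPdddd => ccccdddd
Steps: 5


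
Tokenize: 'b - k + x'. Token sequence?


Scan left to right, longest-match per lexeme
Tokens: ID(b), OP(-), ID(k), OP(+), ID(x)


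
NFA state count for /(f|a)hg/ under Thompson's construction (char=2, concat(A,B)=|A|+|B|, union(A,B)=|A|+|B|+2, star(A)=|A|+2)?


Syntax tree has 4 char leaf(s), 1 union(s), 0 star(s)
chars contribute 4×2 = 8; each union adds +2; each star adds +2
Total: 8 + 2 + 0 = 10 states


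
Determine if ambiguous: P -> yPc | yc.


balanced y^n…c^n: each string has a unique parse
Unambiguous


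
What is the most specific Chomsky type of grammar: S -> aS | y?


Right-linear: every RHS is a terminal or a terminal followed by one nonterminal
Classification: Type 3 (Regular)


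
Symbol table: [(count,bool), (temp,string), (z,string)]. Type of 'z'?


Lookup 'z' → type string


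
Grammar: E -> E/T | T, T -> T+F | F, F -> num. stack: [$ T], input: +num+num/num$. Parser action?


shift '+' to continue T -> T+F
Action: shift


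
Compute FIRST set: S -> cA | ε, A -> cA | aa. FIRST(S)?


Per alternative of S: FIRST(cA) = {c}; FIRST(ε) = {ε}
FIRST(S) = {c, ε}


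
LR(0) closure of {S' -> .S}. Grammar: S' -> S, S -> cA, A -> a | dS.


Start: S' -> .S
For each item with dot before a nonterminal B, add B -> .γ for every B-production
Closure: [S' -> .S, S -> .cA]


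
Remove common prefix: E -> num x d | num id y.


Common prefix: 'num'
Factored: E -> num E', E' -> x d | id y


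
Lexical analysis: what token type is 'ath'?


Pattern: letter/underscore followed by alphanumerics, not a keyword
Type: IDENTIFIER


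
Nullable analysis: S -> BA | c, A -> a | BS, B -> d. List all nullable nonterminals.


A nonterminal is nullable iff some alternative derives ε (directly, or every symbol in it is nullable)
Nullable: {}


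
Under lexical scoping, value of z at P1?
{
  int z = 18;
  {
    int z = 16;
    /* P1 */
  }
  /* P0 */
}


z declared in the same block as P1
z = 16


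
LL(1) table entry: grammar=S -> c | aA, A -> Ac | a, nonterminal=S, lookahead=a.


For [S, a]: 'a' ∈ FIRST(aA)
Entry: S -> aA


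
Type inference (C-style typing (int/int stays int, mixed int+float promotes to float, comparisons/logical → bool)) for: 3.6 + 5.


Operand types: float + int
Rule: mixed int/float promotes to float; int/int stays int
Result type: float


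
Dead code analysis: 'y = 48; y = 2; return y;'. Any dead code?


first assignment to y is overwritten before any read
Dead: 'y = 48'


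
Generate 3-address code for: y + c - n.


Break into single-operator statements:
t1 = y + c
t2 = t1 - n


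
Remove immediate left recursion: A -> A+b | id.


Left-recursive alternatives: A+b; non-recursive: id
Introduce A': A -> idA', A' -> +bA' | ε


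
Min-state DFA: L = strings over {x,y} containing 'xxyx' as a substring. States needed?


KMP-style automaton: 4 progress states + 1 absorbing accept = 5
Minimal DFA: 5 states


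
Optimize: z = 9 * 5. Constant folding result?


9 * 5 = 45 at compile time
Optimized: z = 45


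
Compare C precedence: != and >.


'>' is relational (level 7); '!=' is equality (level 6)
Higher level binds tighter
'>' has higher precedence than '!='


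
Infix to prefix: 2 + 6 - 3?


left-to-right (same/higher precedence on left): tree is (- (+ 2 6) 3)
Prefix: - + 2 6 3


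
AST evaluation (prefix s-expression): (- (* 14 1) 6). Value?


Evaluate inner: (* 14 1) = 14
Evaluate root: (- 14 6) = 8
Result: 8


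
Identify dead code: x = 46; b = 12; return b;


x is assigned but never read
Dead: 'x = 46'


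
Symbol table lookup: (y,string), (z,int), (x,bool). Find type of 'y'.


Lookup 'y' → type string


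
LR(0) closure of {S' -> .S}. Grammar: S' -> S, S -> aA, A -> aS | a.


Start: S' -> .S
For each item with dot before a nonterminal B, add B -> .γ for every B-production
Closure: [S' -> .S, S -> .aA]


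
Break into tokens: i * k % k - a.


Scan left to right, longest-match per lexeme
Tokens: ID(i), OP(*), ID(k), OP(%), ID(k), OP(-), ID(a)


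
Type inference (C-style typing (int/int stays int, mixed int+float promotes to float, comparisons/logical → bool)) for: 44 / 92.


Operand types: int / int
Rule: mixed int/float promotes to float; int/int stays int
Result type: int


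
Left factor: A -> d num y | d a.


Common prefix: 'd'
Factored: A -> d A', A' -> num y | a


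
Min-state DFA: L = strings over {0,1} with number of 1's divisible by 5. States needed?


Track (count of 1) mod 5: states 0..4, accept at 0
Minimal DFA: 5 states


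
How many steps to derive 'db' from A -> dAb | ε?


Derivation: A => dAb => db
Steps: 2


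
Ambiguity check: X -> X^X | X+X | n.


'n^n+n' has two parse trees (no precedence encoded between ^ and +)
Ambiguous


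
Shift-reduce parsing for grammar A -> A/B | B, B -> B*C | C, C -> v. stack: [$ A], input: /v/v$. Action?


shift '/' to continue A -> A/B
Action: shift


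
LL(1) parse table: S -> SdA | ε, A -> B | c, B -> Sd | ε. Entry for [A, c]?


For [A, c]: 'c' ∈ FIRST(c)
Entry: A -> c


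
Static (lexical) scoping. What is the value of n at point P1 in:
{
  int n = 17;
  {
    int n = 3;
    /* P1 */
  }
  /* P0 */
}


n declared in the same block as P1
n = 3


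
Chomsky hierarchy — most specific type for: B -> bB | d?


Right-linear: every RHS is a terminal or a terminal followed by one nonterminal
Classification: Type 3 (Regular)


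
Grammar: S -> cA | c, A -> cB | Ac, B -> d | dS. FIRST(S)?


Per alternative of S: FIRST(cA) = {c}; FIRST(c) = {c}
FIRST(S) = {c}


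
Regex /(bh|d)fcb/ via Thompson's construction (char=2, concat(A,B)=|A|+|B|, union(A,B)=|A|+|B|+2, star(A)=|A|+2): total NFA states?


Syntax tree has 6 char leaf(s), 1 union(s), 0 star(s)
chars contribute 6×2 = 12; each union adds +2; each star adds +2
Total: 12 + 2 + 0 = 14 states


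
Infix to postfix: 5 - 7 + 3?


Left to right (same or higher precedence on left)
Postfix: 5 7 - 3 +


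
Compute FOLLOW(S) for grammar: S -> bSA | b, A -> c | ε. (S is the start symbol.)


$ ∈ FOLLOW(S). For each A -> αBβ: add FIRST(β)\{ε} to FOLLOW(B); if β nullable, add FOLLOW(A).
FOLLOW(S) = {$, c}


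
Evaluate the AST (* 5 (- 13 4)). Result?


Evaluate inner: (- 13 4) = 9
Evaluate root: (* 5 9) = 45
Result: 45


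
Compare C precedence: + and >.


'+' is additive (level 9); '>' is relational (level 7)
Higher level binds tighter
'+' has higher precedence than '>'


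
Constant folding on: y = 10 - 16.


10 - 16 = -6 at compile time
Optimized: y = -6


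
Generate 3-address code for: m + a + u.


Break into single-operator statements:
t1 = m + a
t2 = t1 + u


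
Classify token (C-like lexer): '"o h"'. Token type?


Pattern: double-quoted sequence
Type: STRING_LITERAL


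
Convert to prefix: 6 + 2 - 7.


left-to-right (same/higher precedence on left): tree is (- (+ 6 2) 7)
Prefix: - + 6 2 7


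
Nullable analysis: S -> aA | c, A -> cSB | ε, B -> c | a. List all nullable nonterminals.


A nonterminal is nullable iff some alternative derives ε (directly, or every symbol in it is nullable)
Nullable: {A}


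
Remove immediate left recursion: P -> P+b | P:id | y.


Left-recursive alternatives: P+b, P:id; non-recursive: y
Introduce P': P -> yP', P' -> +bP' | :idP' | ε


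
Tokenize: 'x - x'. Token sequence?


Scan left to right, longest-match per lexeme
Tokens: ID(x), OP(-), ID(x)


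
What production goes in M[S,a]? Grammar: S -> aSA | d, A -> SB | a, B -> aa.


For [S, a]: 'a' ∈ FIRST(aSA)
Entry: S -> aSA


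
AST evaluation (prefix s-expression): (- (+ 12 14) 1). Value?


Evaluate inner: (+ 12 14) = 26
Evaluate root: (- 26 1) = 25
Result: 25


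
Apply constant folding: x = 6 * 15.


6 * 15 = 90 at compile time
Optimized: x = 90


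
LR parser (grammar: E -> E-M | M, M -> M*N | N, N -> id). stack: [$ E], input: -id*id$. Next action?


shift '-' to continue E -> E-M
Action: shift


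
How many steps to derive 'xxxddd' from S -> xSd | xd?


Derivation: S => xSd => xxSdd => xxxddd
Steps: 3


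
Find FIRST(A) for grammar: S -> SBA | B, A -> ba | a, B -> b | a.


Per alternative of A: FIRST(ba) = {b}; FIRST(a) = {a}
FIRST(A) = {a, b}


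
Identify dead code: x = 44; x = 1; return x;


first assignment to x is overwritten before any read
Dead: 'x = 44'


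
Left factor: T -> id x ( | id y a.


Common prefix: 'id'
Factored: T -> id T', T' -> x ( | y a


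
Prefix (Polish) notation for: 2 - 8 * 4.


'*' binds tighter: tree is (- 2 (* 8 4))
Prefix: - 2 * 8 4


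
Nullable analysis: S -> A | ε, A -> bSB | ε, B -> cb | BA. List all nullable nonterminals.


A nonterminal is nullable iff some alternative derives ε (directly, or every symbol in it is nullable)
Nullable: {A, S}


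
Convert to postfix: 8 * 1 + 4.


Left to right (same or higher precedence on left)
Postfix: 8 1 * 4 +


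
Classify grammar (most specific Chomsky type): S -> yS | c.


Right-linear: every RHS is a terminal or a terminal followed by one nonterminal
Classification: Type 3 (Regular)


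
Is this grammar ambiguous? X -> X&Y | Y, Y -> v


precedence layered via separate nonterminal Y: deterministic
Unambiguous


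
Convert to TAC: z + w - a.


Break into single-operator statements:
t1 = z + w
t2 = t1 - a


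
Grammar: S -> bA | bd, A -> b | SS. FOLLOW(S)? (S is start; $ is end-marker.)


$ ∈ FOLLOW(S). For each A -> αBβ: add FIRST(β)\{ε} to FOLLOW(B); if β nullable, add FOLLOW(A).
FOLLOW(S) = {$, b}


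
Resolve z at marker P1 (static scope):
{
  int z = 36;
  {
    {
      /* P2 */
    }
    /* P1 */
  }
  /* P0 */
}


P1's block does not declare z; resolves to the enclosing declaration at depth 0
z = 36


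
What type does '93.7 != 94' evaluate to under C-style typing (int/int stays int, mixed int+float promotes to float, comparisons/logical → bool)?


Operand types: float != int
Rule: comparison yields bool
Result type: bool


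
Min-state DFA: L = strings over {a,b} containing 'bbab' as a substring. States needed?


KMP-style automaton: 4 progress states + 1 absorbing accept = 5
Minimal DFA: 5 states


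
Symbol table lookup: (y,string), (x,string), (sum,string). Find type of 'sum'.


Lookup 'sum' → type string


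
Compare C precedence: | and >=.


'>=' is relational (level 7); '|' is bitwise OR (level 3)
Higher level binds tighter
'>=' has higher precedence than '|'


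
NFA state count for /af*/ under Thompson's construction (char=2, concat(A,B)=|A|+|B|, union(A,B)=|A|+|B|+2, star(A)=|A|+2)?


Syntax tree has 2 char leaf(s), 0 union(s), 1 star(s)
chars contribute 2×2 = 4; each union adds +2; each star adds +2
Total: 4 + 0 + 2 = 6 states


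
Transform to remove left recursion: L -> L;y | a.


Left-recursive alternatives: L;y; non-recursive: a
Introduce L': L -> aL', L' -> ;yL' | ε


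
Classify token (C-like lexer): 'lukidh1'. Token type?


Pattern: letter/underscore followed by alphanumerics, not a keyword
Type: IDENTIFIER


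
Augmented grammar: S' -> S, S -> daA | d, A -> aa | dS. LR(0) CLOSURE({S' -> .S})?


Start: S' -> .S
For each item with dot before a nonterminal B, add B -> .γ for every B-production
Closure: [S' -> .S, S -> .daA, S -> .d]


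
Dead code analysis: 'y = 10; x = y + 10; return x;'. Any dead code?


y is read by x's definition; x is returned
No dead code


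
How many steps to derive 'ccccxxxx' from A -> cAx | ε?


Derivation: A => cAx => ccAxx => cccAxxx => ccccAxxxx => ccccxxxx
Steps: 5


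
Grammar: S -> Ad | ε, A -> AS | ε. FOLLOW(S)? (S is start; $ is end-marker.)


$ ∈ FOLLOW(S). For each A -> αBβ: add FIRST(β)\{ε} to FOLLOW(B); if β nullable, add FOLLOW(A).
FOLLOW(S) = {$, d}


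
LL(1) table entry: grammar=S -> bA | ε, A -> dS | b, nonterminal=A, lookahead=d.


For [A, d]: 'd' ∈ FIRST(dS)
Entry: A -> dS


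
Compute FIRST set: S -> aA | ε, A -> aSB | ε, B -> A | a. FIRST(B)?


Per alternative of B: FIRST(A) = {a, ε}; FIRST(a) = {a}
FIRST(B) = {a, ε}


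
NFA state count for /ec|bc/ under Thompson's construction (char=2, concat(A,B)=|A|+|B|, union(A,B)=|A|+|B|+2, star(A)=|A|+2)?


Syntax tree has 4 char leaf(s), 1 union(s), 0 star(s)
chars contribute 4×2 = 8; each union adds +2; each star adds +2
Total: 8 + 2 + 0 = 10 states


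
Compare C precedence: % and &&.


'%' is multiplicative (level 10); '&&' is logical AND (level 2)
Higher level binds tighter
'%' has higher precedence than '&&'


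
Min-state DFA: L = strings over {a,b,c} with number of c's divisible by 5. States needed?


Track (count of c) mod 5: states 0..4, accept at 0
Minimal DFA: 5 states


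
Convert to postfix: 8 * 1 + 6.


Left to right (same or higher precedence on left)
Postfix: 8 1 * 6 +


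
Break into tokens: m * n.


Scan left to right, longest-match per lexeme
Tokens: ID(m), OP(*), ID(n)


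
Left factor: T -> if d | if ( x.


Common prefix: 'if'
Factored: T -> if T', T' -> d | ( x


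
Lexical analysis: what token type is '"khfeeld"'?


Pattern: double-quoted sequence
Type: STRING_LITERAL


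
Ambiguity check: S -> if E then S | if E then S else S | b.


dangling else: 'if E then if E then b else b' parses two ways
Ambiguous


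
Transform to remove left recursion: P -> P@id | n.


Left-recursive alternatives: P@id; non-recursive: n
Introduce P': P -> nP', P' -> @idP' | ε


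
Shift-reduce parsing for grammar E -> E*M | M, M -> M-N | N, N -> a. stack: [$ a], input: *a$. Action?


'a' on top is the handle for N -> a
Action: reduce (N -> a)


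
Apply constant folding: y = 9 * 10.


9 * 10 = 90 at compile time
Optimized: y = 90


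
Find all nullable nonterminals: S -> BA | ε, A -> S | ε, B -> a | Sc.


A nonterminal is nullable iff some alternative derives ε (directly, or every symbol in it is nullable)
Nullable: {A, S}


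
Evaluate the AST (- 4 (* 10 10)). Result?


Evaluate inner: (* 10 10) = 100
Evaluate root: (- 4 100) = -96
Result: -96


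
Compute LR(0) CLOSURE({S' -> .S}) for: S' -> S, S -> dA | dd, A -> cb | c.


Start: S' -> .S
For each item with dot before a nonterminal B, add B -> .γ for every B-production
Closure: [S' -> .S, S -> .dA, S -> .dd]


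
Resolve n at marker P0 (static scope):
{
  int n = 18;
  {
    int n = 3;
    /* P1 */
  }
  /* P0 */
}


n declared in the same block as P0
n = 18


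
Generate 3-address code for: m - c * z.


Break into single-operator statements:
t1 = c * z
t2 = m - t1


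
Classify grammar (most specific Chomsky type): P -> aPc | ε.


Single nonterminal LHS, but a^n c^n is not regular
Classification: Type 2 (Context-Free)


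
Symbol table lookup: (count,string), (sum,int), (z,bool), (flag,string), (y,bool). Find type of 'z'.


Lookup 'z' → type bool


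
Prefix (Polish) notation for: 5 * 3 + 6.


left-to-right (same/higher precedence on left): tree is (+ (* 5 3) 6)
Prefix: + * 5 3 6


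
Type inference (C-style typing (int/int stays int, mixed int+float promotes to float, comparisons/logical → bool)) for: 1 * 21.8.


Operand types: int * float
Rule: mixed int/float promotes to float; int/int stays int
Result type: float


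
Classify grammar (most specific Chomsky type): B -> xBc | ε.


Single nonterminal LHS, but x^n c^n is not regular
Classification: Type 2 (Context-Free)


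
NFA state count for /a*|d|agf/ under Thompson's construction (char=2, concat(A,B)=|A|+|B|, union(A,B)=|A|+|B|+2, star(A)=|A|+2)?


Syntax tree has 5 char leaf(s), 2 union(s), 1 star(s)
chars contribute 5×2 = 10; each union adds +2; each star adds +2
Total: 10 + 4 + 2 = 16 states


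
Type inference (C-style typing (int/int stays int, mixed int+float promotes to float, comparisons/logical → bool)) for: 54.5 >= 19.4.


Operand types: float >= float
Rule: comparison yields bool
Result type: bool


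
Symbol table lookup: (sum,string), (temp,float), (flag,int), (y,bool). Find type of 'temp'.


Lookup 'temp' → type float


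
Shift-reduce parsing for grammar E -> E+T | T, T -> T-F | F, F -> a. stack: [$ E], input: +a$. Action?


shift '+' to continue E -> E+T
Action: shift


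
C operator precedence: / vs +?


'/' is multiplicative (level 10); '+' is additive (level 9)
Higher level binds tighter
'/' has higher precedence than '+'


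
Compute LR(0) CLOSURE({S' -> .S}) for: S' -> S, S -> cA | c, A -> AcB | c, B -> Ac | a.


Start: S' -> .S
For each item with dot before a nonterminal B, add B -> .γ for every B-production
Closure: [S' -> .S, S -> .cA, S -> .c]


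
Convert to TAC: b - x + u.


Break into single-operator statements:
t1 = b - x
t2 = t1 + u


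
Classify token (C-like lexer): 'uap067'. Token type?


Pattern: letter/underscore followed by alphanumerics, not a keyword
Type: IDENTIFIER


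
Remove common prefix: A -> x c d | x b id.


Common prefix: 'x'
Factored: A -> x A', A' -> c d | b id


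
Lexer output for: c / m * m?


Scan left to right, longest-match per lexeme
Tokens: ID(c), OP(/), ID(m), OP(*), ID(m)


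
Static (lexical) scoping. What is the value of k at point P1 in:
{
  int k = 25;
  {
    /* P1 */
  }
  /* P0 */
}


P1's block does not declare k; resolves to the enclosing declaration at depth 0
k = 25


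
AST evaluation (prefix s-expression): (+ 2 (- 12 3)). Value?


Evaluate inner: (- 12 3) = 9
Evaluate root: (+ 2 9) = 11
Result: 11


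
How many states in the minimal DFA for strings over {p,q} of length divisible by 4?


Track length mod 4: states 0..3, accept at 0
Minimal DFA: 4 states


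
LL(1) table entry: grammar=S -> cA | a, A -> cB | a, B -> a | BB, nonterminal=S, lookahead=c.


For [S, c]: 'c' ∈ FIRST(cA)
Entry: S -> cA


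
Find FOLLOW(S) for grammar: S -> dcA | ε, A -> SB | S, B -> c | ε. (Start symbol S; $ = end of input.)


$ ∈ FOLLOW(S). For each A -> αBβ: add FIRST(β)\{ε} to FOLLOW(B); if β nullable, add FOLLOW(A).
FOLLOW(S) = {$, c}


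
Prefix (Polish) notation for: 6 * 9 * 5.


left-to-right (same/higher precedence on left): tree is (* (* 6 9) 5)
Prefix: * * 6 9 5


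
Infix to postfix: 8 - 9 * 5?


* has higher precedence, evaluate 9*5 first
Postfix: 8 9 5 * -


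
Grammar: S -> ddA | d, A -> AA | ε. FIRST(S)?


Per alternative of S: FIRST(ddA) = {d}; FIRST(d) = {d}
FIRST(S) = {d}


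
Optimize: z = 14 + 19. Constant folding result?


14 + 19 = 33 at compile time
Optimized: z = 33


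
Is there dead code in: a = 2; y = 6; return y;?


a is assigned but never read
Dead: 'a = 2'


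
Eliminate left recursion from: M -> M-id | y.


Left-recursive alternatives: M-id; non-recursive: y
Introduce M': M -> yM', M' -> -idM' | ε


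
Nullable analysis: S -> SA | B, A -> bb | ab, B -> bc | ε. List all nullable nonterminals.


A nonterminal is nullable iff some alternative derives ε (directly, or every symbol in it is nullable)
Nullable: {B, S}


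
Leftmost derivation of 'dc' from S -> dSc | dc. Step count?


Derivation: S => dc
Steps: 1


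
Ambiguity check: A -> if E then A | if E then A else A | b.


dangling else: 'if E then if E then b else b' parses two ways
Ambiguous


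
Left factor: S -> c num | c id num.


Common prefix: 'c'
Factored: S -> c S', S' -> num | id num


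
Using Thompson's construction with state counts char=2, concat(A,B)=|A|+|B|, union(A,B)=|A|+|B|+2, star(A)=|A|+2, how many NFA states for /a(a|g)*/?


Syntax tree has 3 char leaf(s), 1 union(s), 1 star(s)
chars contribute 3×2 = 6; each union adds +2; each star adds +2
Total: 6 + 2 + 2 = 10 states


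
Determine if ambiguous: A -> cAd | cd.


balanced c^n…d^n: each string has a unique parse
Unambiguous


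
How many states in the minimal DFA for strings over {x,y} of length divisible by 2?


Track length mod 2: states 0..1, accept at 0
Minimal DFA: 2 states


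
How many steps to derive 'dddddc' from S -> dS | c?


Derivation: S => dS => ddS => dddS => ddddS => dddddS => dddddc
Steps: 6


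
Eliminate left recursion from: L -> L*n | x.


Left-recursive alternatives: L*n; non-recursive: x
Introduce L': L -> xL', L' -> *nL' | ε


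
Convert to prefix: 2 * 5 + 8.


left-to-right (same/higher precedence on left): tree is (+ (* 2 5) 8)
Prefix: + * 2 5 8


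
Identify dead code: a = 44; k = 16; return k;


a is assigned but never read
Dead: 'a = 44'


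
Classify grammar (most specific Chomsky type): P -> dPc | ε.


Single nonterminal LHS, but d^n c^n is not regular
Classification: Type 2 (Context-Free)


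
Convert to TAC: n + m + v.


Break into single-operator statements:
t1 = n + m
t2 = t1 + v


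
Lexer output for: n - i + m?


Scan left to right, longest-match per lexeme
Tokens: ID(n), OP(-), ID(i), OP(+), ID(m)


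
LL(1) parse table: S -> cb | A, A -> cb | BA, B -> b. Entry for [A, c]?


For [A, c]: 'c' ∈ FIRST(cb)
Entry: A -> cb


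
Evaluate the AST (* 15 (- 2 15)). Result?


Evaluate inner: (- 2 15) = -13
Evaluate root: (* 15 -13) = -195
Result: -195


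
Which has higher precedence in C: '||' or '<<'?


'<<' is shift (level 8); '||' is logical OR (level 1)
Higher level binds tighter
'<<' has higher precedence than '||'


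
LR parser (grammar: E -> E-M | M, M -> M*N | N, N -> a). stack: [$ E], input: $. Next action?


start symbol E on stack, input exhausted
Action: accept


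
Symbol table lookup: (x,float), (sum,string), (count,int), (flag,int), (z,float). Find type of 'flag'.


Lookup 'flag' → type int


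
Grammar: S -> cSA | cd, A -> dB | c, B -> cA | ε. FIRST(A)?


Per alternative of A: FIRST(dB) = {d}; FIRST(c) = {c}
FIRST(A) = {c, d}


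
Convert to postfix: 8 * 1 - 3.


Left to right (same or higher precedence on left)
Postfix: 8 1 * 3 -


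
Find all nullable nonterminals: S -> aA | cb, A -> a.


A nonterminal is nullable iff some alternative derives ε (directly, or every symbol in it is nullable)
Nullable: {}


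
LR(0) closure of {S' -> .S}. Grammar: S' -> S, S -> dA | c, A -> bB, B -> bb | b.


Start: S' -> .S
For each item with dot before a nonterminal B, add B -> .γ for every B-production
Closure: [S' -> .S, S -> .dA, S -> .c]


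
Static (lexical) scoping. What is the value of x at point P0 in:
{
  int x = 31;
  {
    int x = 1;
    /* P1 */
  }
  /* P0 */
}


x declared in the same block as P0
x = 31


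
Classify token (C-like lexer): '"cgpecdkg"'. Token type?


Pattern: double-quoted sequence
Type: STRING_LITERAL


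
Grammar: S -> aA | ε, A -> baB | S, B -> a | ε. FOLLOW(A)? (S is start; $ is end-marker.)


$ ∈ FOLLOW(S). For each A -> αBβ: add FIRST(β)\{ε} to FOLLOW(B); if β nullable, add FOLLOW(A).
FOLLOW(A) = {$}


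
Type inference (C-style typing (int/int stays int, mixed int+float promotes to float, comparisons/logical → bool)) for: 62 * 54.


Operand types: int * int
Rule: mixed int/float promotes to float; int/int stays int
Result type: int


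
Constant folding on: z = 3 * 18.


3 * 18 = 54 at compile time
Optimized: z = 54


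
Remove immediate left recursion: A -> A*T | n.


Left-recursive alternatives: A*T; non-recursive: n
Introduce A': A -> nA', A' -> *TA' | ε


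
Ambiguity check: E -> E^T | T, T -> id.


precedence layered via separate nonterminal T: deterministic
Unambiguous


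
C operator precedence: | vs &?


'&' is bitwise AND (level 5); '|' is bitwise OR (level 3)
Higher level binds tighter
'&' has higher precedence than '|'


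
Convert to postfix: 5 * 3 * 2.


Left to right (same or higher precedence on left)
Postfix: 5 3 * 2 *


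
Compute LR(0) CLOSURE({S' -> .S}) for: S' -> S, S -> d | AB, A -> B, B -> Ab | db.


Start: S' -> .S
For each item with dot before a nonterminal B, add B -> .γ for every B-production
Closure: [S' -> .S, S -> .d, S -> .AB, A -> .B, B -> .Ab, B -> .db]


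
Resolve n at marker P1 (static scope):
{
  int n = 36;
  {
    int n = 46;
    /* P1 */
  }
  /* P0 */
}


n declared in the same block as P1
n = 46


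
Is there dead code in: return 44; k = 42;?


statement follows a return and is unreachable
Dead: 'k = 42'


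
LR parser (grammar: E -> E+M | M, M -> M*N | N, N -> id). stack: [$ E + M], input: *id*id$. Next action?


'*' can extend M; shift to build M -> M*N
Action: shift


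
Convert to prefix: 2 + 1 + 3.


left-to-right (same/higher precedence on left): tree is (+ (+ 2 1) 3)
Prefix: + + 2 1 3


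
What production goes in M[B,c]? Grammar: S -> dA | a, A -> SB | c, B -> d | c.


For [B, c]: 'c' ∈ FIRST(c)
Entry: B -> c


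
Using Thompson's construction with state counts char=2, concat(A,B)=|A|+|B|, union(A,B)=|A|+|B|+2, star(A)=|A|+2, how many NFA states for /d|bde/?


Syntax tree has 4 char leaf(s), 1 union(s), 0 star(s)
chars contribute 4×2 = 8; each union adds +2; each star adds +2
Total: 8 + 2 + 0 = 10 states


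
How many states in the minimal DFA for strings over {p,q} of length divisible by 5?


Track length mod 5: states 0..4, accept at 0
Minimal DFA: 5 states


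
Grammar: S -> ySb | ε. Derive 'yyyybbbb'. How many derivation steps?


Derivation: S => ySb => yySbb => yyySbbb => yyyySbbbb => yyyybbbb
Steps: 5


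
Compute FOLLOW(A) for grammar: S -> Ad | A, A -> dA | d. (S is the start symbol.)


$ ∈ FOLLOW(S). For each A -> αBβ: add FIRST(β)\{ε} to FOLLOW(B); if β nullable, add FOLLOW(A).
FOLLOW(A) = {$, d}


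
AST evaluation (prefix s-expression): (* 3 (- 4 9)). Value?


Evaluate inner: (- 4 9) = -5
Evaluate root: (* 3 -5) = -15
Result: -15


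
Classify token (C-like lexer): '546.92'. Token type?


Pattern: digits with a decimal point
Type: FLOAT_LITERAL


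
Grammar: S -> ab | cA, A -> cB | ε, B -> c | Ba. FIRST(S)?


Per alternative of S: FIRST(ab) = {a}; FIRST(cA) = {c}
FIRST(S) = {a, c}


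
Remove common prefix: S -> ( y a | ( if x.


Common prefix: '('
Factored: S -> ( S', S' -> y a | if x


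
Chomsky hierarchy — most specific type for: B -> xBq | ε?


Single nonterminal LHS, but x^n q^n is not regular
Classification: Type 2 (Context-Free)


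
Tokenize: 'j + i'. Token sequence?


Scan left to right, longest-match per lexeme
Tokens: ID(j), OP(+), ID(i)


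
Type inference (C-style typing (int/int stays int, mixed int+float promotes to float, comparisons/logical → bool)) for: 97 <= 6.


Operand types: int <= int
Rule: comparison yields bool
Result type: bool
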